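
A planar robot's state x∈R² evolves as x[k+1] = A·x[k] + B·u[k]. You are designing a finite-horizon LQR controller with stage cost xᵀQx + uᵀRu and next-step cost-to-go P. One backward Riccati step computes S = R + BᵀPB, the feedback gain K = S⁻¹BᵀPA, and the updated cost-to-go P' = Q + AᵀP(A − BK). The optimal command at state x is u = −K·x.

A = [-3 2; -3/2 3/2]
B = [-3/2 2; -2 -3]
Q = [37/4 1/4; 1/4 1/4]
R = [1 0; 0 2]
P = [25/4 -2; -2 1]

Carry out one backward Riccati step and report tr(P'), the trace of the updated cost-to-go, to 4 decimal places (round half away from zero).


12.4606

BᵀP = [-5.3750 1.0000; 18.5000 -7.0000]
S = R + BᵀPB = [1 0; 0 2] + [6.0625 -13.7500; -13.7500 58.0000] = [7.0625 -13.7500; -13.7500 60.0000]
BᵀPA = [14.6250 -9.2500; -45.0000 26.5000]
K = S⁻¹·BᵀPA = [1.1025 -0.8123; -0.4973 0.2555]
A−BK = [-0.3515 0.2706; -0.7870 0.6421]
AᵀP(A−BK) = [1.9953 -1.3722; -1.3722 0.9652]
P' = Q + AᵀP(A−BK) = [11.2453 -1.1222; -1.1222 1.2152]
tr(P') = 12.4606


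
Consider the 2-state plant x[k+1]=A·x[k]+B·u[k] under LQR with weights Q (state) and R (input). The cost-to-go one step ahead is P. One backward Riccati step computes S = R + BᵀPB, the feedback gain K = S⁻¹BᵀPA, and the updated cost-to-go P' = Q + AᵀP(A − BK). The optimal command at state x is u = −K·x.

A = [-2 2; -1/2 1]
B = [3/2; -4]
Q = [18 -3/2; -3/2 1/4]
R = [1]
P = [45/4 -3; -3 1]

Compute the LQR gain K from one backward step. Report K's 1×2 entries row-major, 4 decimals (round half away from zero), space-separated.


BᵀP = [28.8750 -8.5000]
S = R + BᵀPB = [1] + [77.3125] = [78.3125]
BᵀPA = [-53.5000 49.2500]
K = S⁻¹·BᵀPA = [-0.6832 0.6289]
A−BK = [-0.9753 1.0567; -3.2326 3.5156]
AᵀP(A−BK) = [2.7009 -2.8543; -2.8543 3.0271]
P' = Q + AᵀP(A−BK) = [20.7009 -4.3543; -4.3543 3.2771]
tr(P') = 23.9781

-0.6832 0.6289


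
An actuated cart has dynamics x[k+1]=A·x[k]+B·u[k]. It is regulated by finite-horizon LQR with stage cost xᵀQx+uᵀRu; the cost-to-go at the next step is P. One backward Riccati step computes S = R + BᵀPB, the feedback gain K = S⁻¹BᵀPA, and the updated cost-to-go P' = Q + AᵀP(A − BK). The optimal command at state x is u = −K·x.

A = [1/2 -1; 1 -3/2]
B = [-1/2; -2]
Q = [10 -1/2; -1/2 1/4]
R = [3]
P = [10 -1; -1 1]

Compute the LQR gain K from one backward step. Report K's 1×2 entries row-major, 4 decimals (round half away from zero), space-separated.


BᵀP = [-3.0000 -1.5000]
S = R + BᵀPB = [3] + [4.5000] = [7.5000]
BᵀPA = [-3.0000 5.2500]
K = S⁻¹·BᵀPA = [-0.4000 0.7000]
A−BK = [0.3000 -0.6500; 0.2000 -0.1000]
AᵀP(A−BK) = [1.3000 -2.6500; -2.6500 5.5750]
P' = Q + AᵀP(A−BK) = [11.3000 -3.1500; -3.1500 5.8250]
tr(P') = 17.1250

-0.4000 0.7000


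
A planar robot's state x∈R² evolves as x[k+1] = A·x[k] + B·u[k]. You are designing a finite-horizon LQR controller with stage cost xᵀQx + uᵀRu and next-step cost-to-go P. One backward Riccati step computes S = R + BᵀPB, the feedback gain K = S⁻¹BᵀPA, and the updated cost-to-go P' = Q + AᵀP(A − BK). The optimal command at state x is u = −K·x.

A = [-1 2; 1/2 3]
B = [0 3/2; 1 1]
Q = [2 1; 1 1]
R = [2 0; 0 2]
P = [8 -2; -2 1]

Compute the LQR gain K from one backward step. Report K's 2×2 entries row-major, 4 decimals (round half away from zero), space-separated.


BᵀP = [-2.0000 1.0000; 10.0000 -2.0000]
S = R + BᵀPB = [2 0; 0 2] + [1.0000 -2.0000; -2.0000 13.0000] = [3.0000 -2.0000; -2.0000 15.0000]
BᵀPA = [2.5000 -1.0000; -11.0000 14.0000]
K = S⁻¹·BᵀPA = [0.3780 0.3171; -0.6829 0.9756]
A−BK = [0.0244 0.5366; 0.8049 1.7073]
AᵀP(A−BK) = [1.7927 -0.5610; -0.5610 3.6585]
P' = Q + AᵀP(A−BK) = [3.7927 0.4390; 0.4390 4.6585]
tr(P') = 8.4512

0.3780 0.3171 -0.6829 0.9756


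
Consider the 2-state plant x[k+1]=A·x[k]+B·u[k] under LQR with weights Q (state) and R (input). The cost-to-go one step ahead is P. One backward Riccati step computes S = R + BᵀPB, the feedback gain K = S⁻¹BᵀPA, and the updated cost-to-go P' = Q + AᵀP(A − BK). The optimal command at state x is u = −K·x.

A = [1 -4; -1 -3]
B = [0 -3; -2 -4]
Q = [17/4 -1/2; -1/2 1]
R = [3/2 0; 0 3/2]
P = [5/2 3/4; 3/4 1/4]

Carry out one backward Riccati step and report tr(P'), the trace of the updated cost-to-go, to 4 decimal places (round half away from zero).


BᵀP = [-1.5000 -0.5000; -10.5000 -3.2500]
S = R + BᵀPB = [3/2 0; 0 3/2] + [1.0000 6.5000; 6.5000 44.5000] = [2.5000 6.5000; 6.5000 46.0000]
BᵀPA = [-1.0000 7.5000; -7.2500 51.7500]
K = S⁻¹·BᵀPA = [0.0155 0.1186; -0.1598 1.1082]
A−BK = [0.5206 -0.6753; -1.6082 1.6701]
AᵀP(A−BK) = [0.1070 -0.3466; -0.3466 2.0090]
P' = Q + AᵀP(A−BK) = [4.3570 -0.8466; -0.8466 3.0090]
tr(P') = 7.3660

7.3660


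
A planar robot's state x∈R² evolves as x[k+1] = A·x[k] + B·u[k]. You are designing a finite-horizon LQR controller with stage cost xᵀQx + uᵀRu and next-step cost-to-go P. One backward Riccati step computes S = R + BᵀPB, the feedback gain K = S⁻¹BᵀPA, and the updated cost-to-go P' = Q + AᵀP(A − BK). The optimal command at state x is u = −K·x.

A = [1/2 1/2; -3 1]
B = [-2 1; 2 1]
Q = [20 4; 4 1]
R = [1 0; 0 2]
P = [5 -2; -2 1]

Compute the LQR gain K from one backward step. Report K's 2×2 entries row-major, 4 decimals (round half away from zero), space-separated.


-0.6400 0.0000 -0.1550 0.1250

BᵀP = [-14.0000 6.0000; 3.0000 -1.0000]
S = R + BᵀPB = [1 0; 0 2] + [40.0000 -8.0000; -8.0000 2.0000] = [41.0000 -8.0000; -8.0000 4.0000]
BᵀPA = [-25.0000 -1.0000; 4.5000 0.5000]
K = S⁻¹·BᵀPA = [-0.6400 0.0000; -0.1550 0.1250]
A−BK = [-0.6250 0.3750; -1.5650 0.8750]
AᵀP(A−BK) = [0.9475 -0.3125; -0.3125 0.1875]
P' = Q + AᵀP(A−BK) = [20.9475 3.6875; 3.6875 1.1875]
tr(P') = 22.1350


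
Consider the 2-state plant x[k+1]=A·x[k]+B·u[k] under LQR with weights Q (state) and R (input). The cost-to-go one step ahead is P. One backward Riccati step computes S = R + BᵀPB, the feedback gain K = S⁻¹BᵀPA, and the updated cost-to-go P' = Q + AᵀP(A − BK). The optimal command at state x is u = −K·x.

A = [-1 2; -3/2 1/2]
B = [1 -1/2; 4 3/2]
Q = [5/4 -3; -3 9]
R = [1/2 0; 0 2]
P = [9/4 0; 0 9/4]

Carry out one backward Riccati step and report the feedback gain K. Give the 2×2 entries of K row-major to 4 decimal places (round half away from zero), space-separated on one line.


BᵀP = [2.2500 9.0000; -1.1250 3.3750]
S = R + BᵀPB = [1/2 0; 0 2] + [38.2500 12.3750; 12.3750 5.6250] = [38.7500 12.3750; 12.3750 7.6250]
BᵀPA = [-15.7500 9.0000; -3.9375 -0.5625]
K = S⁻¹·BᵀPA = [-0.5014 0.5311; 0.2974 -0.9357]
A−BK = [-0.3499 1.0011; 0.0596 -0.2208]
AᵀP(A−BK) = [0.5860 -1.5074; -1.5074 4.2566]
P' = Q + AᵀP(A−BK) = [1.8360 -4.5074; -4.5074 13.2566]
tr(P') = 15.0926

-0.5014 0.5311 0.2974 -0.9357


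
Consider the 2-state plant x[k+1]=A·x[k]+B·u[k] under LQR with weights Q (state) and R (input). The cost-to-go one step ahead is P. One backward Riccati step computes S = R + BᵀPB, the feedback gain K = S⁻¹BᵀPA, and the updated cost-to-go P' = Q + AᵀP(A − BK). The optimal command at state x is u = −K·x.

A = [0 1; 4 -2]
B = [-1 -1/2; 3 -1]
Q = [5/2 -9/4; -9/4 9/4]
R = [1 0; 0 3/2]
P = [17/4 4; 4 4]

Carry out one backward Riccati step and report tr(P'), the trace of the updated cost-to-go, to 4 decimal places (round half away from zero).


8.0489

BᵀP = [7.7500 8.0000; -6.1250 -6.0000]
S = R + BᵀPB = [1 0; 0 3/2] + [16.2500 -11.8750; -11.8750 9.0625] = [17.2500 -11.8750; -11.8750 10.5625]
BᵀPA = [32.0000 -8.2500; -24.0000 5.8750]
K = S⁻¹·BᵀPA = [1.2868 -0.4219; -0.8255 0.0819]
A−BK = [0.8741 0.6191; -0.6859 -0.6525]
AᵀP(A−BK) = [3.0106 -0.5341; -0.5341 0.2883]
P' = Q + AᵀP(A−BK) = [5.5106 -2.7841; -2.7841 2.5383]
tr(P') = 8.0489


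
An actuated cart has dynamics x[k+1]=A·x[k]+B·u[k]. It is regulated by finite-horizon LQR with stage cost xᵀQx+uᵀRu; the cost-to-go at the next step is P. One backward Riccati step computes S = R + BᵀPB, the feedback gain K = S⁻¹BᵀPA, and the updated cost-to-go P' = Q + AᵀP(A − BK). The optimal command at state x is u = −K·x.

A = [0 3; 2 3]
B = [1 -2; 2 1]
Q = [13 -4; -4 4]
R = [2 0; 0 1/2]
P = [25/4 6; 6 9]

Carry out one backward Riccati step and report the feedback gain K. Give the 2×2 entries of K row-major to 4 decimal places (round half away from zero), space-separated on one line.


0.7656 1.7392 0.3400 -0.6438

BᵀP = [18.2500 24.0000; -6.5000 -3.0000]
S = R + BᵀPB = [2 0; 0 1/2] + [66.2500 -12.5000; -12.5000 10.0000] = [68.2500 -12.5000; -12.5000 10.5000]
BᵀPA = [48.0000 126.7500; -6.0000 -28.5000]
K = S⁻¹·BᵀPA = [0.7656 1.7392; 0.3400 -0.6438]
A−BK = [-0.0857 -0.0268; 0.1289 0.1653]
AᵀP(A−BK) = [1.2929 2.6540; 2.6540 6.4544]
P' = Q + AᵀP(A−BK) = [14.2929 -1.3460; -1.3460 10.4544]
tr(P') = 24.7473


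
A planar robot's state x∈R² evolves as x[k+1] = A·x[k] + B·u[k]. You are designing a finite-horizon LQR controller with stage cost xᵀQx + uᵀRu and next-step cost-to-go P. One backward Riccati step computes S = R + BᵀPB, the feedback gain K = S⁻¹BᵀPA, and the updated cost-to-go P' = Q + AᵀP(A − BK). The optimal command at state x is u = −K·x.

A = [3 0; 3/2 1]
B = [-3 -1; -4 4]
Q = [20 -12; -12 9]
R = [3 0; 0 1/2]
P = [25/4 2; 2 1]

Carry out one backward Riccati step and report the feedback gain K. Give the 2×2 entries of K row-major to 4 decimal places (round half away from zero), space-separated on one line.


-0.8130 -0.0625 -0.3736 0.1737

BᵀP = [-26.7500 -10.0000; 1.7500 2.0000]
S = R + BᵀPB = [3 0; 0 1/2] + [120.2500 -13.2500; -13.2500 6.2500] = [123.2500 -13.2500; -13.2500 6.7500]
BᵀPA = [-95.2500 -10.0000; 8.2500 2.0000]
K = S⁻¹·BᵀPA = [-0.8130 -0.0625; -0.3736 0.1737]
A−BK = [0.1874 -0.0137; -0.2574 0.0554]
AᵀP(A−BK) = [2.1454 0.1174; 0.1174 0.0280]
P' = Q + AᵀP(A−BK) = [22.1454 -11.8826; -11.8826 9.0280]
tr(P') = 31.1734


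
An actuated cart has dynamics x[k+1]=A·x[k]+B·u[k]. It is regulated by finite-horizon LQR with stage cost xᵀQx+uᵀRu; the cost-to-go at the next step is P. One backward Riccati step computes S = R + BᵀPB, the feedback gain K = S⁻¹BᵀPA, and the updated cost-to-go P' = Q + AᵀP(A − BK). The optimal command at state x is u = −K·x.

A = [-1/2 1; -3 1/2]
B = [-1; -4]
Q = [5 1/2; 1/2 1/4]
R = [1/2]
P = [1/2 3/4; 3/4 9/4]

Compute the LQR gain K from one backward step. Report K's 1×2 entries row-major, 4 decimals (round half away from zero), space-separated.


BᵀP = [-3.5000 -9.7500]
S = R + BᵀPB = [1/2] + [42.5000] = [43.0000]
BᵀPA = [31.0000 -8.3750]
K = S⁻¹·BᵀPA = [0.7209 -0.1948]
A−BK = [0.2209 0.8052; -0.1163 -0.2791]
AᵀP(A−BK) = [0.2762 -0.0247; -0.0247 0.1813]
P' = Q + AᵀP(A−BK) = [5.2762 0.4753; 0.4753 0.4313]
tr(P') = 5.7075

0.7209 -0.1948


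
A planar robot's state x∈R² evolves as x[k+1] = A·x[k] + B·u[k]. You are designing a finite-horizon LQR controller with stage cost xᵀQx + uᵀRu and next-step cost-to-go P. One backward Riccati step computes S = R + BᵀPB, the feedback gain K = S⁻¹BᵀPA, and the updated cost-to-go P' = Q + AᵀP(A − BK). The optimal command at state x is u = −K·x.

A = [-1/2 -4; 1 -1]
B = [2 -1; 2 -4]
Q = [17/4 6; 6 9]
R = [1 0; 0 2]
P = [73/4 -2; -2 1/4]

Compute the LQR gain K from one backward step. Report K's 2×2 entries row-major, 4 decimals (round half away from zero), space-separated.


BᵀP = [32.5000 -3.5000; -10.2500 1.0000]
S = R + BᵀPB = [1 0; 0 2] + [58.0000 -18.5000; -18.5000 6.2500] = [59.0000 -18.5000; -18.5000 8.2500]
BᵀPA = [-19.7500 -126.5000; 6.1250 40.0000]
K = S⁻¹·BᵀPA = [-0.3434 -2.1012; -0.0277 0.1367]
A−BK = [0.1592 0.3391; 1.5761 3.7491]
AᵀP(A−BK) = [0.1994 0.9139; 0.9139 4.9797]
P' = Q + AᵀP(A−BK) = [4.4494 6.9139; 6.9139 13.9797]
tr(P') = 18.4291

-0.3434 -2.1012 -0.0277 0.1367


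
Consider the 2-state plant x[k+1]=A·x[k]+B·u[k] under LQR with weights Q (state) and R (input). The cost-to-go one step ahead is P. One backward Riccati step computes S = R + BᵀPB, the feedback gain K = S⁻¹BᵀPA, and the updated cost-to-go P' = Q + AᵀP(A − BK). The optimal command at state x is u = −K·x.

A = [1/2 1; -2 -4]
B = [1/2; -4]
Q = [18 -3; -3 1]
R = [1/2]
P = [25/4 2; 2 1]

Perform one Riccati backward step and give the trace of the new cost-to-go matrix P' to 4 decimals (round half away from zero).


20.5062

BᵀP = [-4.8750 -3.0000]
S = R + BᵀPB = [1/2] + [9.5625] = [10.0625]
BᵀPA = [3.5625 7.1250]
K = S⁻¹·BᵀPA = [0.3540 0.7081]
A−BK = [0.3230 0.6460; -0.5839 -1.1677]
AᵀP(A−BK) = [0.3012 0.6025; 0.6025 1.2050]
P' = Q + AᵀP(A−BK) = [18.3012 -2.3975; -2.3975 2.2050]
tr(P') = 20.5062


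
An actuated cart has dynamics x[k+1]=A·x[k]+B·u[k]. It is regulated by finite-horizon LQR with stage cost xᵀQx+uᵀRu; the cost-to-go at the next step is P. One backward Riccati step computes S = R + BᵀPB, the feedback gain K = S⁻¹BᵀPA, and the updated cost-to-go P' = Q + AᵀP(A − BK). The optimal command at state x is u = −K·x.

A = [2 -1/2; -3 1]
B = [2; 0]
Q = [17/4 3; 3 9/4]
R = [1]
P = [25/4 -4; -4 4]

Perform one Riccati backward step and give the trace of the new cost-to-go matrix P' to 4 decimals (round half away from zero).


24.9063

BᵀP = [12.5000 -8.0000]
S = R + BᵀPB = [1] + [25.0000] = [26.0000]
BᵀPA = [49.0000 -14.2500]
K = S⁻¹·BᵀPA = [1.8846 -0.5481]
A−BK = [-1.7692 0.5962; -3.0000 1.0000]
AᵀP(A−BK) = [16.6538 -5.3942; -5.3942 1.7524]
P' = Q + AᵀP(A−BK) = [20.9038 -2.3942; -2.3942 4.0024]
tr(P') = 24.9063


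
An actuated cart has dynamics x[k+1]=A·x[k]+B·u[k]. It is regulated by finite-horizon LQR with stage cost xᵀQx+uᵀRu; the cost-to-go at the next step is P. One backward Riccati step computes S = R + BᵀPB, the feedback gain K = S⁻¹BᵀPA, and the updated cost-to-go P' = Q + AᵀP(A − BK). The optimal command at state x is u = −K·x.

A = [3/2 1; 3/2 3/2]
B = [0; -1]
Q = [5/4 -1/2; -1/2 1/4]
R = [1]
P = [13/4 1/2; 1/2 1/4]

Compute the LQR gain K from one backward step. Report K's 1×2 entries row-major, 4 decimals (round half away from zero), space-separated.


-0.9000 -0.7000

BᵀP = [-0.5000 -0.2500]
S = R + BᵀPB = [1] + [0.2500] = [1.2500]
BᵀPA = [-1.1250 -0.8750]
K = S⁻¹·BᵀPA = [-0.9000 -0.7000]
A−BK = [1.5000 1.0000; 0.6000 0.8000]
AᵀP(A−BK) = [9.1125 6.5250; 6.5250 4.7000]
P' = Q + AᵀP(A−BK) = [10.3625 6.0250; 6.0250 4.9500]
tr(P') = 15.3125


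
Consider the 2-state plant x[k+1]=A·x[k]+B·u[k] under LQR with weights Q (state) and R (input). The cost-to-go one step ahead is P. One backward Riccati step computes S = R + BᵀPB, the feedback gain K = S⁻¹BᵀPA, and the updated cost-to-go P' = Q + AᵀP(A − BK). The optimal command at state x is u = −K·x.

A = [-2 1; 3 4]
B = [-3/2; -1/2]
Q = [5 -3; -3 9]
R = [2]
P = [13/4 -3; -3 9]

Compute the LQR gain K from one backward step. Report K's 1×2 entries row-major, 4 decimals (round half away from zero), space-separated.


0.9558 -0.4779

BᵀP = [-3.3750 0.0000]
S = R + BᵀPB = [2] + [5.0625] = [7.0625]
BᵀPA = [6.7500 -3.3750]
K = S⁻¹·BᵀPA = [0.9558 -0.4779]
A−BK = [-0.5664 0.2832; 3.4779 3.7611]
AᵀP(A−BK) = [123.5487 119.7257; 119.7257 121.6372]
P' = Q + AᵀP(A−BK) = [128.5487 116.7257; 116.7257 130.6372]
tr(P') = 259.1858


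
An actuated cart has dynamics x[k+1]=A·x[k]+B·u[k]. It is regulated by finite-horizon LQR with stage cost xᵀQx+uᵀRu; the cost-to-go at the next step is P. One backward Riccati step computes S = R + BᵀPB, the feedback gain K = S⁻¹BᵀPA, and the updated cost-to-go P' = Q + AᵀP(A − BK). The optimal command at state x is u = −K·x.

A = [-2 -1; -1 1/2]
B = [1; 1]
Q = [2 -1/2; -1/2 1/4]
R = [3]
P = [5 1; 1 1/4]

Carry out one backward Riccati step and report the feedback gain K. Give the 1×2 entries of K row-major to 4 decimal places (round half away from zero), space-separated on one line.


-1.2927 -0.5244

BᵀP = [6.0000 1.2500]
S = R + BᵀPB = [3] + [7.2500] = [10.2500]
BᵀPA = [-13.2500 -5.3750]
K = S⁻¹·BᵀPA = [-1.2927 -0.5244]
A−BK = [-0.7073 -0.4756; 0.2927 1.0244]
AᵀP(A−BK) = [7.1220 2.9268; 2.9268 1.2439]
P' = Q + AᵀP(A−BK) = [9.1220 2.4268; 2.4268 1.4939]
tr(P') = 10.6159


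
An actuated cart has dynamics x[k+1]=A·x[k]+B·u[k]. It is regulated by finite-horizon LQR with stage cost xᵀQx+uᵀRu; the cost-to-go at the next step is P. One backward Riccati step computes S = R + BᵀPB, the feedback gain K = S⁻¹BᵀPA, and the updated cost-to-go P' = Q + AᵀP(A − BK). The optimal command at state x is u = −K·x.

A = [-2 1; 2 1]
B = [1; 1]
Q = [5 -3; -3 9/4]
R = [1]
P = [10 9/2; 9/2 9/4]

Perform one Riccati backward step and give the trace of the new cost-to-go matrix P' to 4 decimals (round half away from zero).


10.4073

BᵀP = [14.5000 6.7500]
S = R + BᵀPB = [1] + [21.2500] = [22.2500]
BᵀPA = [-15.5000 21.2500]
K = S⁻¹·BᵀPA = [-0.6966 0.9551]
A−BK = [-1.3034 0.0449; 2.6966 0.0449]
AᵀP(A−BK) = [2.2022 -0.6966; -0.6966 0.9551]
P' = Q + AᵀP(A−BK) = [7.2022 -3.6966; -3.6966 3.2051]
tr(P') = 10.4073


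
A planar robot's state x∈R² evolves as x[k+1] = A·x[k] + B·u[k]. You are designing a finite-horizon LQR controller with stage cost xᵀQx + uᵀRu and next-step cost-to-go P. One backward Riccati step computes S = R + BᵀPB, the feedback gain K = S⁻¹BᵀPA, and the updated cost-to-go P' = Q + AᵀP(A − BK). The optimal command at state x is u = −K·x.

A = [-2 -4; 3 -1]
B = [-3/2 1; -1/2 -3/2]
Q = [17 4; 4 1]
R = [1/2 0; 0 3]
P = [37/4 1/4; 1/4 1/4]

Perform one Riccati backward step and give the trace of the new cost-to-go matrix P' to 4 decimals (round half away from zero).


BᵀP = [-14.0000 -0.5000; 8.8750 -0.1250]
S = R + BᵀPB = [1/2 0; 0 3] + [21.2500 -13.2500; -13.2500 9.0625] = [21.7500 -13.2500; -13.2500 12.0625]
BᵀPA = [26.5000 56.5000; -18.1250 -35.3750]
K = S⁻¹·BᵀPA = [0.9159 2.4518; -0.4965 -0.2394]
A−BK = [-0.1296 -0.0828; 2.7132 -0.1332]
AᵀP(A−BK) = [2.9789 1.4365; 1.4365 3.2511]
P' = Q + AᵀP(A−BK) = [19.9789 5.4365; 5.4365 4.2511]
tr(P') = 24.2301

24.2301


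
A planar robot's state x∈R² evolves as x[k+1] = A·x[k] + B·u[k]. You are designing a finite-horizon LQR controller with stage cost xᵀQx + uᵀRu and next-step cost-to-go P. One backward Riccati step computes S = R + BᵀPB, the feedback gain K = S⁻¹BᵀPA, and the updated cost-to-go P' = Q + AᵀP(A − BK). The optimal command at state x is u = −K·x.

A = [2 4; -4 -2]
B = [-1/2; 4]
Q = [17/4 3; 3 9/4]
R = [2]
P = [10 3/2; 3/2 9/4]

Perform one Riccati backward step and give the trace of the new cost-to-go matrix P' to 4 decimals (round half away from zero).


171.1159

BᵀP = [1.0000 8.2500]
S = R + BᵀPB = [2] + [32.5000] = [34.5000]
BᵀPA = [-31.0000 -12.5000]
K = S⁻¹·BᵀPA = [-0.8986 -0.3623]
A−BK = [1.5507 3.8188; -0.4058 -0.5507]
AᵀP(A−BK) = [24.1449 56.7681; 56.7681 140.4710]
P' = Q + AᵀP(A−BK) = [28.3949 59.7681; 59.7681 142.7210]
tr(P') = 171.1159


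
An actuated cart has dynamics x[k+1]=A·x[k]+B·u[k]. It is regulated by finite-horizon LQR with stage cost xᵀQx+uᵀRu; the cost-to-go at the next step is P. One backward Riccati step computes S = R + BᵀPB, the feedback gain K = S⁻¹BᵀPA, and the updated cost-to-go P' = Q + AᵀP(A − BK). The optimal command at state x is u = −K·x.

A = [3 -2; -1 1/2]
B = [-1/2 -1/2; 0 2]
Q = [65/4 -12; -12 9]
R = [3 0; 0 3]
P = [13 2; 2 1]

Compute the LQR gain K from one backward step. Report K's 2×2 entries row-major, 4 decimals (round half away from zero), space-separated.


-2.8000 1.9000 -0.8000 0.5000

BᵀP = [-6.5000 -1.0000; -2.5000 1.0000]
S = R + BᵀPB = [3 0; 0 3] + [3.2500 1.2500; 1.2500 3.2500] = [6.2500 1.2500; 1.2500 6.2500]
BᵀPA = [-18.5000 12.5000; -8.5000 5.5000]
K = S⁻¹·BᵀPA = [-2.8000 1.9000; -0.8000 0.5000]
A−BK = [1.2000 -0.8000; 0.6000 -0.5000]
AᵀP(A−BK) = [47.4000 -32.1000; -32.1000 21.7500]
P' = Q + AᵀP(A−BK) = [63.6500 -44.1000; -44.1000 30.7500]
tr(P') = 94.4000


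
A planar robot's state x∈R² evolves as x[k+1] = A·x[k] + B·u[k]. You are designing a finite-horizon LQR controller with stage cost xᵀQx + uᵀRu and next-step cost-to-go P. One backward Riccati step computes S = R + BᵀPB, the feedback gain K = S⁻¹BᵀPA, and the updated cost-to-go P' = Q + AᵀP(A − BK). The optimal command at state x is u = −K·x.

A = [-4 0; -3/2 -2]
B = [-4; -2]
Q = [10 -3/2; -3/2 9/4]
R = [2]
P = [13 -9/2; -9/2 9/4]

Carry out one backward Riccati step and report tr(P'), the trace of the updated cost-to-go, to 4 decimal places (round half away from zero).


18.6998

BᵀP = [-43.0000 13.5000]
S = R + BᵀPB = [2] + [145.0000] = [147.0000]
BᵀPA = [151.7500 -27.0000]
K = S⁻¹·BᵀPA = [1.0323 -0.1837]
A−BK = [0.1293 -0.7347; 0.5646 -2.3673]
AᵀP(A−BK) = [2.4090 -1.3776; -1.3776 4.0408]
P' = Q + AᵀP(A−BK) = [12.4090 -2.8776; -2.8776 6.2908]
tr(P') = 18.6998


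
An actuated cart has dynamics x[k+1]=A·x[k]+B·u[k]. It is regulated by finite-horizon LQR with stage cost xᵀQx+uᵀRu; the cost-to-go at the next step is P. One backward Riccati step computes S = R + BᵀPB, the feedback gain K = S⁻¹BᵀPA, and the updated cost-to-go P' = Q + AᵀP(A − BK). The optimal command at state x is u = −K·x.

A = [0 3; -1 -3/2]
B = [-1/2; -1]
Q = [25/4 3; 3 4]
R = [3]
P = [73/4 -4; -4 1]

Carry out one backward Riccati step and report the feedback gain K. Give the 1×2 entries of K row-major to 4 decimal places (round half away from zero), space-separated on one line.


-0.2192 -3.6986

BᵀP = [-5.1250 1.0000]
S = R + BᵀPB = [3] + [1.5625] = [4.5625]
BᵀPA = [-1.0000 -16.8750]
K = S⁻¹·BᵀPA = [-0.2192 -3.6986]
A−BK = [-0.1096 1.1507; -1.2192 -5.1986]
AᵀP(A−BK) = [0.7808 9.8014; 9.8014 140.0856]
P' = Q + AᵀP(A−BK) = [7.0308 12.8014; 12.8014 144.0856]
tr(P') = 151.1164


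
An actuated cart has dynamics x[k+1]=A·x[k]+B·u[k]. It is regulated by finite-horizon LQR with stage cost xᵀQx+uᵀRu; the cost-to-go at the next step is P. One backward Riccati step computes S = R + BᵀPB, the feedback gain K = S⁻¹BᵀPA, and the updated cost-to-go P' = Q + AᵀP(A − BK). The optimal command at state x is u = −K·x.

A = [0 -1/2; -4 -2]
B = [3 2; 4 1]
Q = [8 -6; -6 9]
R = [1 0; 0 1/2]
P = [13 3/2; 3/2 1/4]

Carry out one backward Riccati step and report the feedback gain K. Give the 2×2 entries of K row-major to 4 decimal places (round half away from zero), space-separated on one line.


BᵀP = [45.0000 5.5000; 27.5000 3.2500]
S = R + BᵀPB = [1 0; 0 1/2] + [157.0000 95.5000; 95.5000 58.2500] = [158.0000 95.5000; 95.5000 58.7500]
BᵀPA = [-22.0000 -33.5000; -13.0000 -20.2500]
K = S⁻¹·BᵀPA = [-0.3143 -0.2111; 0.2897 -0.0015]
A−BK = [0.3636 0.1364; -3.0324 -1.1541]
AᵀP(A−BK) = [0.8505 0.3359; 0.3359 0.1471]
P' = Q + AᵀP(A−BK) = [8.8505 -5.6641; -5.6641 9.1471]
tr(P') = 17.9977

-0.3143 -0.2111 0.2897 -0.0015


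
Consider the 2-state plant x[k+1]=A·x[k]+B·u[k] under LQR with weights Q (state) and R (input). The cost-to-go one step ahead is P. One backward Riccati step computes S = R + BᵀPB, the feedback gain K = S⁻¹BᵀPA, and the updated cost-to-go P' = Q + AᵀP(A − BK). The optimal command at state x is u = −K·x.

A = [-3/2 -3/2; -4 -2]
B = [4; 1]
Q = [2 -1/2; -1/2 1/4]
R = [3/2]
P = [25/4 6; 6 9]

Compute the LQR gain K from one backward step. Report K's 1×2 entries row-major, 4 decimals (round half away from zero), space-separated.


BᵀP = [31.0000 33.0000]
S = R + BᵀPB = [3/2] + [157.0000] = [158.5000]
BᵀPA = [-178.5000 -112.5000]
K = S⁻¹·BᵀPA = [-1.1262 -0.7098]
A−BK = [3.0047 1.3391; -2.8738 -1.2902]
AᵀP(A−BK) = [29.0388 13.3669; 13.3669 6.2123]
P' = Q + AᵀP(A−BK) = [31.0388 12.8669; 12.8669 6.4623]
tr(P') = 37.5012

-1.1262 -0.7098


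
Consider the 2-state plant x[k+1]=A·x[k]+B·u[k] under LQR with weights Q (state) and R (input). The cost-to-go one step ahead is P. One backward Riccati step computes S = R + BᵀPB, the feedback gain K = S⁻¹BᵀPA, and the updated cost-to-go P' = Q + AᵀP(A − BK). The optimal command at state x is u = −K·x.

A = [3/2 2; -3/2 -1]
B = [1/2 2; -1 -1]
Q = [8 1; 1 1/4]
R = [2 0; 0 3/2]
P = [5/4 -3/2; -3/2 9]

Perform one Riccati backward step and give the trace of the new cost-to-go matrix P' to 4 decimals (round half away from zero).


11.1179

BᵀP = [2.1250 -9.7500; 4.0000 -12.0000]
S = R + BᵀPB = [2 0; 0 3/2] + [10.8125 14.0000; 14.0000 20.0000] = [12.8125 14.0000; 14.0000 21.5000]
BᵀPA = [17.8125 14.0000; 24.0000 20.0000]
K = S⁻¹·BᵀPA = [0.5910 0.2643; 0.7314 0.7582]
A−BK = [-0.2584 0.3516; -0.1775 0.0224]
AᵀP(A−BK) = [1.7306 1.0971; 1.0971 1.1372]
P' = Q + AᵀP(A−BK) = [9.7306 2.0971; 2.0971 1.3872]
tr(P') = 11.1179


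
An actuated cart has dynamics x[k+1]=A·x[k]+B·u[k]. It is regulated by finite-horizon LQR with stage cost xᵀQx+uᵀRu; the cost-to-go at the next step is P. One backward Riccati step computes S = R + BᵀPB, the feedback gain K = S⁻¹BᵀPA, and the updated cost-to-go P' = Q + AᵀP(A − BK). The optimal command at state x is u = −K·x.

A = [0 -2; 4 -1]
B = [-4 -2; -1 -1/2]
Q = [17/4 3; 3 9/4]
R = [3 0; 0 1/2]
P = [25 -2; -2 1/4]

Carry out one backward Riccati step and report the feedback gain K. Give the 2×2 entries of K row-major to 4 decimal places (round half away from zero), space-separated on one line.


0.0322 0.1954 0.0965 0.5861

BᵀP = [-98.0000 7.7500; -49.0000 3.8750]
S = R + BᵀPB = [3 0; 0 1/2] + [384.2500 192.1250; 192.1250 96.0625] = [387.2500 192.1250; 192.1250 96.5625]
BᵀPA = [31.0000 188.2500; 15.5000 94.1250]
K = S⁻¹·BᵀPA = [0.0322 0.1954; 0.0965 0.5861]
A−BK = [0.3217 -0.0464; 4.0804 -0.5116]
AᵀP(A−BK) = [1.5068 -0.1401; -0.1401 0.3105]
P' = Q + AᵀP(A−BK) = [5.7568 2.8599; 2.8599 2.5605]
tr(P') = 8.3174


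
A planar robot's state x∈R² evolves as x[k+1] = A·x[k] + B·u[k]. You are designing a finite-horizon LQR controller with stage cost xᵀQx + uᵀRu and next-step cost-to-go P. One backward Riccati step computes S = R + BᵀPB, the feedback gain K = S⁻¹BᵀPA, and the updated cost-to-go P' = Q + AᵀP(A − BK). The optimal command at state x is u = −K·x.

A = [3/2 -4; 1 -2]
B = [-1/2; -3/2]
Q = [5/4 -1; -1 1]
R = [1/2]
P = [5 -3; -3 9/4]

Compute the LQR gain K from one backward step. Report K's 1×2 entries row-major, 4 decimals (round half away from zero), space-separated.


BᵀP = [2.0000 -1.8750]
S = R + BᵀPB = [1/2] + [1.8125] = [2.3125]
BᵀPA = [1.1250 -4.2500]
K = S⁻¹·BᵀPA = [0.4865 -1.8378]
A−BK = [1.7432 -4.9189; 1.7297 -4.7568]
AᵀP(A−BK) = [3.9527 -11.4324; -11.4324 33.1892]
P' = Q + AᵀP(A−BK) = [5.2027 -12.4324; -12.4324 34.1892]
tr(P') = 39.3919

0.4865 -1.8378


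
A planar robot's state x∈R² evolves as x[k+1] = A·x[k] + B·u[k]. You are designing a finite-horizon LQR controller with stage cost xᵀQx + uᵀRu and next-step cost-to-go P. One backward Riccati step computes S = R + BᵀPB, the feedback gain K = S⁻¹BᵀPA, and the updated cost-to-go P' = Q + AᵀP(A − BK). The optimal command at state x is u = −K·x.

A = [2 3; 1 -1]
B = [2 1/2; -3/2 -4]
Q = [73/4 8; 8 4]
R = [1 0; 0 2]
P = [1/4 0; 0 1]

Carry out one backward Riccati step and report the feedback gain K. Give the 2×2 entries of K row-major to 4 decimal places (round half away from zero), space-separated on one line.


0.3821 0.7120 -0.3398 -0.0041

BᵀP = [0.5000 -1.5000; 0.1250 -4.0000]
S = R + BᵀPB = [1 0; 0 2] + [3.2500 6.2500; 6.2500 16.0625] = [4.2500 6.2500; 6.2500 18.0625]
BᵀPA = [-0.5000 3.0000; -3.7500 4.3750]
K = S⁻¹·BᵀPA = [0.3821 0.7120; -0.3398 -0.0041]
A−BK = [1.4057 1.5781; 0.2138 0.0514]
AᵀP(A−BK) = [0.9167 0.8404; 0.8404 1.1322]
P' = Q + AᵀP(A−BK) = [19.1667 8.8404; 8.8404 5.1322]
tr(P') = 24.2989


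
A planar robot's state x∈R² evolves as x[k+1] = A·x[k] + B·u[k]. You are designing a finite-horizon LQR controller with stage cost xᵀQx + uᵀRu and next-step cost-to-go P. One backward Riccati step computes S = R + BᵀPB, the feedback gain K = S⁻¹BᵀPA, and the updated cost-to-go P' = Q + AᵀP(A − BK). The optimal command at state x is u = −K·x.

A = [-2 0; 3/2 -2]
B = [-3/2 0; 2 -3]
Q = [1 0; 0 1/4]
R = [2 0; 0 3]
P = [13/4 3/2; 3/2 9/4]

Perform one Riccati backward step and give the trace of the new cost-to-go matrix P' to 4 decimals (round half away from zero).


BᵀP = [-1.8750 2.2500; -4.5000 -6.7500]
S = R + BᵀPB = [2 0; 0 3] + [7.3125 -6.7500; -6.7500 20.2500] = [9.3125 -6.7500; -6.7500 23.2500]
BᵀPA = [7.1250 -4.5000; -1.1250 13.5000]
K = S⁻¹·BᵀPA = [0.9246 -0.0790; 0.2200 0.5577]
A−BK = [-0.6131 -0.1185; 0.3109 -0.1689]
AᵀP(A−BK) = [2.7223 0.4401; 0.4401 1.1154]
P' = Q + AᵀP(A−BK) = [3.7223 0.4401; 0.4401 1.3654]
tr(P') = 5.0877

5.0877


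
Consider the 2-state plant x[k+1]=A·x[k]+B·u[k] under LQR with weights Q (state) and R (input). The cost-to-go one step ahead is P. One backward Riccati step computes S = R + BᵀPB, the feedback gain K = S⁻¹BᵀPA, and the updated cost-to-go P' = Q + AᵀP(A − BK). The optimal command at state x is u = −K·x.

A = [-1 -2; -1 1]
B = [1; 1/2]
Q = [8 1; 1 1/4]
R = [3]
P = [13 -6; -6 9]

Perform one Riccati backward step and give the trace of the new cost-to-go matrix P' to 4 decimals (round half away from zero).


BᵀP = [10.0000 -1.5000]
S = R + BᵀPB = [3] + [9.2500] = [12.2500]
BᵀPA = [-8.5000 -21.5000]
K = S⁻¹·BᵀPA = [-0.6939 -1.7551]
A−BK = [-0.3061 -0.2449; -0.6531 1.8776]
AᵀP(A−BK) = [4.1020 -3.9184; -3.9184 47.2653]
P' = Q + AᵀP(A−BK) = [12.1020 -2.9184; -2.9184 47.5153]
tr(P') = 59.6173

59.6173


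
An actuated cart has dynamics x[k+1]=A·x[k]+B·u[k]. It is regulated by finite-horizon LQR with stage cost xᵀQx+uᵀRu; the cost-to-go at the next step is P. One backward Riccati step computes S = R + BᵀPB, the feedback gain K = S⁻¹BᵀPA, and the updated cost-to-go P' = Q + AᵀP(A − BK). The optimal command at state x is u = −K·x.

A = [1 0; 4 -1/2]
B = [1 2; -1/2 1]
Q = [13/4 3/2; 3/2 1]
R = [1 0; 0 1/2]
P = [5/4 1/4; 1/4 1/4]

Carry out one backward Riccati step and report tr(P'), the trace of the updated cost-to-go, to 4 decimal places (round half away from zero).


BᵀP = [1.1250 0.1250; 2.7500 0.7500]
S = R + BᵀPB = [1 0; 0 1/2] + [1.0625 2.3750; 2.3750 6.2500] = [2.0625 2.3750; 2.3750 6.7500]
BᵀPA = [1.6250 -0.0625; 5.7500 -0.3750]
K = S⁻¹·BᵀPA = [-0.3245 0.0566; 0.9660 -0.0755]
A−BK = [-0.6075 0.0943; 2.8717 -0.3962]
AᵀP(A−BK) = [2.2226 -0.2830; -0.2830 0.0377]
P' = Q + AᵀP(A−BK) = [5.4726 1.2170; 1.2170 1.0377]
tr(P') = 6.5104

6.5104


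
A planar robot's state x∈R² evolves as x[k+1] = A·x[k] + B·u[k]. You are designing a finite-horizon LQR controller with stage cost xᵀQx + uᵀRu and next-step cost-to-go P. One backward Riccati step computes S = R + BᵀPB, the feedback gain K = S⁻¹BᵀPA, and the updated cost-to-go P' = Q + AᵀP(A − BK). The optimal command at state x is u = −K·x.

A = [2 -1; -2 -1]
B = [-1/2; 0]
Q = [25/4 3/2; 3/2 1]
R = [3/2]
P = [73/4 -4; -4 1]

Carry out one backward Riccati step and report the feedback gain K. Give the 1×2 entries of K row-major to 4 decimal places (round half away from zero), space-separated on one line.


-3.6701 1.1753

BᵀP = [-9.1250 2.0000]
S = R + BᵀPB = [3/2] + [4.5625] = [6.0625]
BᵀPA = [-22.2500 7.1250]
K = S⁻¹·BᵀPA = [-3.6701 1.1753]
A−BK = [0.1649 -0.4124; -2.0000 -1.0000]
AᵀP(A−BK) = [27.3402 -8.3505; -8.3505 2.8763]
P' = Q + AᵀP(A−BK) = [33.5902 -6.8505; -6.8505 3.8763]
tr(P') = 37.4665


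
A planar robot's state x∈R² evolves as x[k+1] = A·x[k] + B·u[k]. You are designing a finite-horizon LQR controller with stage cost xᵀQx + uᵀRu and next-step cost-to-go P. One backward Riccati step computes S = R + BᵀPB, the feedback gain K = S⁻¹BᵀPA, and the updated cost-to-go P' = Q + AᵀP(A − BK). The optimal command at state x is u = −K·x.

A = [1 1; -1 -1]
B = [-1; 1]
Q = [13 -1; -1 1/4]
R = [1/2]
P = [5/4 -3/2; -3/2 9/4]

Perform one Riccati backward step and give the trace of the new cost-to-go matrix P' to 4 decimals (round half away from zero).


14.1786

BᵀP = [-2.7500 3.7500]
S = R + BᵀPB = [1/2] + [6.5000] = [7.0000]
BᵀPA = [-6.5000 -6.5000]
K = S⁻¹·BᵀPA = [-0.9286 -0.9286]
A−BK = [0.0714 0.0714; -0.0714 -0.0714]
AᵀP(A−BK) = [0.4643 0.4643; 0.4643 0.4643]
P' = Q + AᵀP(A−BK) = [13.4643 -0.5357; -0.5357 0.7143]
tr(P') = 14.1786


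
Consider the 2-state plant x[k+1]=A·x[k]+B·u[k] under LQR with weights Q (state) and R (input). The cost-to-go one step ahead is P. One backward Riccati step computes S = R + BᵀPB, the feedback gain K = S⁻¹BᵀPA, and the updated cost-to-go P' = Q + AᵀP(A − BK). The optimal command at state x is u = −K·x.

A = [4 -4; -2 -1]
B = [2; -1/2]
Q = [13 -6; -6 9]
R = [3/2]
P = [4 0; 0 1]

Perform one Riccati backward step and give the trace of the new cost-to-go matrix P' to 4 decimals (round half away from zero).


37.7465

BᵀP = [8.0000 -0.5000]
S = R + BᵀPB = [3/2] + [16.2500] = [17.7500]
BᵀPA = [33.0000 -31.5000]
K = S⁻¹·BᵀPA = [1.8592 -1.7746]
A−BK = [0.2817 -0.4507; -1.0704 -1.8873]
AᵀP(A−BK) = [6.6479 -3.4366; -3.4366 9.0986]
P' = Q + AᵀP(A−BK) = [19.6479 -9.4366; -9.4366 18.0986]
tr(P') = 37.7465


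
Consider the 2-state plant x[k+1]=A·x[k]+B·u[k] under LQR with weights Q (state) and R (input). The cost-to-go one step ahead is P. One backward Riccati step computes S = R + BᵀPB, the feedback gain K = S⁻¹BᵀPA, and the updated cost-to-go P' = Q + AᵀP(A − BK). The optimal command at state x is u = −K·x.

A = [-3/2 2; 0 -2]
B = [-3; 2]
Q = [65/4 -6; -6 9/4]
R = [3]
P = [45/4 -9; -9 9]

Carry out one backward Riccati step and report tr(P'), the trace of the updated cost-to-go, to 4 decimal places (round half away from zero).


21.7153

BᵀP = [-51.7500 45.0000]
S = R + BᵀPB = [3] + [245.2500] = [248.2500]
BᵀPA = [77.6250 -193.5000]
K = S⁻¹·BᵀPA = [0.3127 -0.7795]
A−BK = [-0.5619 -0.3384; -0.6254 -0.4411]
AᵀP(A−BK) = [1.0400 -0.2447; -0.2447 2.1752]
P' = Q + AᵀP(A−BK) = [17.2900 -6.2447; -6.2447 4.4252]
tr(P') = 21.7153


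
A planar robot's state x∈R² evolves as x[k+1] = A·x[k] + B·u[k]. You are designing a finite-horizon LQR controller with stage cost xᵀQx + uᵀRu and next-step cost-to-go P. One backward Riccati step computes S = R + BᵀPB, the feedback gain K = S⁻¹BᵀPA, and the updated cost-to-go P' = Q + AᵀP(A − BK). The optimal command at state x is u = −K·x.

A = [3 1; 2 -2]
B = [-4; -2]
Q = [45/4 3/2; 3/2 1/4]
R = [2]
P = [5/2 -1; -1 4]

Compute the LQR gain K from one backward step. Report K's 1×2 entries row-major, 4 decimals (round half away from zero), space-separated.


BᵀP = [-8.0000 -4.0000]
S = R + BᵀPB = [2] + [40.0000] = [42.0000]
BᵀPA = [-32.0000 0.0000]
K = S⁻¹·BᵀPA = [-0.7619 0.0000]
A−BK = [-0.0476 1.0000; 0.4762 -2.0000]
AᵀP(A−BK) = [2.1190 -4.5000; -4.5000 22.5000]
P' = Q + AᵀP(A−BK) = [13.3690 -3.0000; -3.0000 22.7500]
tr(P') = 36.1190

-0.7619 0.0000


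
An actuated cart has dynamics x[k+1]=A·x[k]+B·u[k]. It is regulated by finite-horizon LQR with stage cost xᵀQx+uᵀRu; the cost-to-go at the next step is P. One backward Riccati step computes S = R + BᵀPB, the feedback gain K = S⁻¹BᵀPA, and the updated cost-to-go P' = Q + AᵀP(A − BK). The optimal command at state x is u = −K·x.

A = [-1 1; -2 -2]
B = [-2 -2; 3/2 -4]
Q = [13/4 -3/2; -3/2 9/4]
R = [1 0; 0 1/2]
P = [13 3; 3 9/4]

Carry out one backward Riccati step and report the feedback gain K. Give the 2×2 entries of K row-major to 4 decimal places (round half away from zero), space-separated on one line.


BᵀP = [-21.5000 -2.6250; -38.0000 -15.0000]
S = R + BᵀPB = [1 0; 0 1/2] + [39.0625 53.5000; 53.5000 136.0000] = [40.0625 53.5000; 53.5000 136.5000]
BᵀPA = [26.7500 -16.2500; 68.0000 -8.0000]
K = S⁻¹·BᵀPA = [0.0051 -0.6869; 0.4962 0.2106]
A−BK = [0.0026 0.0475; -0.0231 -0.1273]
AᵀP(A−BK) = [0.1240 0.0526; 0.0526 0.5235]
P' = Q + AᵀP(A−BK) = [3.3740 -1.4474; -1.4474 2.7735]
tr(P') = 6.1475

0.0051 -0.6869 0.4962 0.2106


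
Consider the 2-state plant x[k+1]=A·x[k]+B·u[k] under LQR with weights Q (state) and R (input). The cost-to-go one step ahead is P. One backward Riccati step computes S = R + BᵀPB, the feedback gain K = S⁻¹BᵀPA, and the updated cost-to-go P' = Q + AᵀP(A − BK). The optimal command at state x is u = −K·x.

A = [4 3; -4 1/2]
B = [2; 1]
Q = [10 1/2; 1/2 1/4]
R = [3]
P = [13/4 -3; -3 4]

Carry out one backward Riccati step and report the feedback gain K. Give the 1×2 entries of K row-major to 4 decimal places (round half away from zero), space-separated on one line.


2.7500 1.1875

BᵀP = [3.5000 -2.0000]
S = R + BᵀPB = [3] + [5.0000] = [8.0000]
BᵀPA = [22.0000 9.5000]
K = S⁻¹·BᵀPA = [2.7500 1.1875]
A−BK = [-1.5000 0.6250; -6.7500 -0.6875]
AᵀP(A−BK) = [151.5000 34.8750; 34.8750 9.9688]
P' = Q + AᵀP(A−BK) = [161.5000 35.3750; 35.3750 10.2188]
tr(P') = 171.7188


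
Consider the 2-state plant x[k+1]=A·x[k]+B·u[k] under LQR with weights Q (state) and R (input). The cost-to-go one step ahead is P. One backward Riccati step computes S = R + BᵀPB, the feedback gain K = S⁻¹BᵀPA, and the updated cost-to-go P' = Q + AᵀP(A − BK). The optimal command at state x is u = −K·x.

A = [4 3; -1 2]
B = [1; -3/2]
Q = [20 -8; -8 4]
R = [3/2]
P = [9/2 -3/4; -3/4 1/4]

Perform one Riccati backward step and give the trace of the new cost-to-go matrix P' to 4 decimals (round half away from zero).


47.1436

BᵀP = [5.6250 -1.1250]
S = R + BᵀPB = [3/2] + [7.3125] = [8.8125]
BᵀPA = [23.6250 14.6250]
K = S⁻¹·BᵀPA = [2.6809 1.6596]
A−BK = [1.3191 1.3404; 3.0213 4.4894]
AᵀP(A−BK) = [14.9149 10.5426; 10.5426 8.2287]
P' = Q + AᵀP(A−BK) = [34.9149 2.5426; 2.5426 12.2287]
tr(P') = 47.1436


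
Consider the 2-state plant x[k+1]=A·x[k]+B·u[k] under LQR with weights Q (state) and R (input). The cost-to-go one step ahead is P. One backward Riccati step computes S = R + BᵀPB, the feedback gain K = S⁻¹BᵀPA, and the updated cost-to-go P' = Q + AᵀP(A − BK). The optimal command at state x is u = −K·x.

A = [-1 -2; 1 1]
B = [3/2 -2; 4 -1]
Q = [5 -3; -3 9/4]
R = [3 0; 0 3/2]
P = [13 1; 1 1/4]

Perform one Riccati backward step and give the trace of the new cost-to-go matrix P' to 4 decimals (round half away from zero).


BᵀP = [23.5000 2.5000; -27.0000 -2.2500]
S = R + BᵀPB = [3 0; 0 3/2] + [45.2500 -49.5000; -49.5000 56.2500] = [48.2500 -49.5000; -49.5000 57.7500]
BᵀPA = [-21.0000 -44.5000; 24.7500 51.7500]
K = S⁻¹·BᵀPA = [0.0368 -0.0245; 0.4601 0.8751]
A−BK = [-0.1350 -0.2131; 1.3129 1.9732]
AᵀP(A−BK) = [0.6350 1.0767; 1.0767 1.8731]
P' = Q + AᵀP(A−BK) = [5.6350 -1.9233; -1.9233 4.1231]
tr(P') = 9.7581

9.7581


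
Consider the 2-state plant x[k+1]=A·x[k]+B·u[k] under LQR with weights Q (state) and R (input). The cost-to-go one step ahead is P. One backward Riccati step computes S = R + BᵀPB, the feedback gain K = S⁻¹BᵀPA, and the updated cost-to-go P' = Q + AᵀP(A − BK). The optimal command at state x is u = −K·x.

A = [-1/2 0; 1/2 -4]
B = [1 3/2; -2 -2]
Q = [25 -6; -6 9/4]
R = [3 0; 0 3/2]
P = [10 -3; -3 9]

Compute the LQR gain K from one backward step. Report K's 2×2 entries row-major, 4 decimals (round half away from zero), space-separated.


BᵀP = [16.0000 -21.0000; 21.0000 -22.5000]
S = R + BᵀPB = [3 0; 0 3/2] + [58.0000 66.0000; 66.0000 76.5000] = [61.0000 66.0000; 66.0000 78.0000]
BᵀPA = [-18.5000 84.0000; -21.7500 90.0000]
K = S⁻¹·BᵀPA = [-0.0187 1.5224; -0.2631 -0.1343]
A−BK = [-0.0868 -1.3209; -0.0634 -1.2239]
AᵀP(A−BK) = [0.1833 1.2425; 1.2425 28.2090]
P' = Q + AᵀP(A−BK) = [25.1833 -4.7575; -4.7575 30.4590]
tr(P') = 55.6423

-0.0187 1.5224 -0.2631 -0.1343


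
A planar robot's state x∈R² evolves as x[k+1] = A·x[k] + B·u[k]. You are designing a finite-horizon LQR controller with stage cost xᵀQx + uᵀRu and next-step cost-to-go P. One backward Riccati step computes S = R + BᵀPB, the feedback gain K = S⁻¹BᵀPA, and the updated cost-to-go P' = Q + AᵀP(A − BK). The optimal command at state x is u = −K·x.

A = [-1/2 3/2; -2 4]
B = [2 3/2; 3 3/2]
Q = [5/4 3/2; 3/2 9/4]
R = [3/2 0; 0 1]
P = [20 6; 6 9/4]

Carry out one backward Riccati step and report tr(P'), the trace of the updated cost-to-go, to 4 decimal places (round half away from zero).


5.7390

BᵀP = [58.0000 18.7500; 39.0000 12.3750]
S = R + BᵀPB = [3/2 0; 0 1] + [172.2500 115.1250; 115.1250 77.0625] = [173.7500 115.1250; 115.1250 78.0625]
BᵀPA = [-66.5000 162.0000; -44.2500 108.0000]
K = S⁻¹·BᵀPA = [-0.3129 0.6868; -0.1054 0.3706]
A−BK = [0.2839 -0.4295; -0.9032 1.3837]
AᵀP(A−BK) = [0.5284 -0.9275; -0.9275 1.7106]
P' = Q + AᵀP(A−BK) = [1.7784 0.5725; 0.5725 3.9606]
tr(P') = 5.7390
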